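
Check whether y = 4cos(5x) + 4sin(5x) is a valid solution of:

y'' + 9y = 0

Verification:
y'' = -100cos(5x) - 100sin(5x)
y'' + 9y ≠ 0 (frequency mismatch: got 25 instead of 9)

No, it is not a solution.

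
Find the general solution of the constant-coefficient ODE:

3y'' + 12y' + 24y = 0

Characteristic equation: 3r² + 12r + 24 = 0
Divide by 3: r² + 4r + 8 = 0
Roots: r = -2 ± 2i (complex conjugates)
General solution: y = e^(-2x)(C₁cos(2x) + C₂sin(2x))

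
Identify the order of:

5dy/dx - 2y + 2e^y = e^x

The order is 1 (highest derivative is of order 1).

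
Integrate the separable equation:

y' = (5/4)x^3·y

Separating variables and integrating:
ln|y| = 5x^4/16 + C

General solution: y = Ce^(5x^4/16)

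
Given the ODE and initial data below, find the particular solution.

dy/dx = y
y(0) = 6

General solution: y = Ce^x
Applying IC y(0) = 6:
Particular solution: y = 6e^x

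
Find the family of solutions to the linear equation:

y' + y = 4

Using integrating factor method:

General solution: y = 4 + Ce^(-x)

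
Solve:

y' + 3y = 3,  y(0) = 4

General solution: y = 1 + Ce^(-3x)
Applying y(0) = 4: C = 4 - 1 = 3
Particular solution: y = 1 + 3e^(-3x)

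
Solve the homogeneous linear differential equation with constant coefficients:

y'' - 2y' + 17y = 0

Characteristic equation: r² - 2r + 17 = 0
Roots: r = 1 ± 4i (complex conjugates)
General solution: y = e^x(C₁cos(4x) + C₂sin(4x))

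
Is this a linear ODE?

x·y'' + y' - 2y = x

Yes. Linear (y and its derivatives appear to the first power only, no products of y terms)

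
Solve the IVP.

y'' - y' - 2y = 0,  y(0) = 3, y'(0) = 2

General solution: y = C₁e^(2x) + C₂e^(-x)
Applying ICs: C₁ = 5/3, C₂ = 4/3
Particular solution: y = (5/3)e^(2x) + (4/3)e^(-x)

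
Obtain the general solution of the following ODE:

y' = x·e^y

Separating variables and integrating:
-e^(-y) = x²/2 + C

General solution: y = -ln(C - x²/2)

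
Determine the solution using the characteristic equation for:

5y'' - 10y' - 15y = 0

Characteristic equation: 5r² - 10r - 15 = 0
Divide by 5: r² - 2r - 3 = 0
Roots: r = 3, -1 (distinct real)
General solution: y = C₁e^(3x) + C₂e^(-x)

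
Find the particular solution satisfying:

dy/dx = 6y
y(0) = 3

General solution: y = Ce^(6x)
Applying IC y(0) = 3:
Particular solution: y = 3e^(6x)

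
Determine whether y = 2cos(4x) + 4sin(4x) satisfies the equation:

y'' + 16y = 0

Verification:
y'' = -32cos(4x) - 64sin(4x)
y'' + 16y = 0 ✓

Yes, it is a solution.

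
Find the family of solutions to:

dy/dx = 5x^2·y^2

Separating variables and integrating:
-1/y = 5x^3/3 + C

General solution: y^-1 = (-5/3)x^3 + C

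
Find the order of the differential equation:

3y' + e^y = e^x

The order is 1 (highest derivative is of order 1).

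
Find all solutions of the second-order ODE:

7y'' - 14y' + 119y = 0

Characteristic equation: 7r² - 14r + 119 = 0
Divide by 7: r² - 2r + 17 = 0
Roots: r = 1 ± 4i (complex conjugates)
General solution: y = e^x(C₁cos(4x) + C₂sin(4x))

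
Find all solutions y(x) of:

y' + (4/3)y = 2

Using integrating factor method:

General solution: y = 3/2 + Ce^(-4x/3)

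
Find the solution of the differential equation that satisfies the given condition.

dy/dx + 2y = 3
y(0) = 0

General solution: y = 3/2 + Ce^(-2x)
Applying y(0) = 0: C = 0 - 3/2 = -3/2
Particular solution: y = 3/2 - (3/2)e^(-2x)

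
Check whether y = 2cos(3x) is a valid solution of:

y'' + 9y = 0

Verification:
y'' = -18cos(3x)
y'' + 9y = 0 ✓

Yes, it is a solution.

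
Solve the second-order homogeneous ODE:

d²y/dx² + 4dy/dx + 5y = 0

Characteristic equation: r² + 4r + 5 = 0
Roots: r = -2 ± i (complex conjugates)
General solution: y = e^(-2x)(C₁cos(x) + C₂sin(x))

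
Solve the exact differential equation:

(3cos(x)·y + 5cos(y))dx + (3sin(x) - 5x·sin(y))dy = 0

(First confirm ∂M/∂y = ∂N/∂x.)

Verify exactness: ∂M/∂y = ∂N/∂x ✓
Find F(x,y) such that ∂F/∂x = M, ∂F/∂y = N
Solution: 3sin(x)·y + 5x·cos(y) = C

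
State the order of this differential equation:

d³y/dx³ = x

The order is 3 (highest derivative is of order 3).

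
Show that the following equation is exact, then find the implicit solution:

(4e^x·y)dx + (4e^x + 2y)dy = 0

Verify exactness: ∂M/∂y = ∂N/∂x ✓
Find F(x,y) such that ∂F/∂x = M, ∂F/∂y = N
Solution: 4e^x·y + y² = C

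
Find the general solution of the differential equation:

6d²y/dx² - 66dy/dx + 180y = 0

Characteristic equation: 6r² - 66r + 180 = 0
Divide by 6: r² - 11r + 30 = 0
Roots: r = 5, 6 (distinct real)
General solution: y = C₁e^(5x) + C₂e^(6x)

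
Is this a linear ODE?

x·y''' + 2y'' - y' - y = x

Yes. Linear (y and its derivatives appear to the first power only, no products of y terms)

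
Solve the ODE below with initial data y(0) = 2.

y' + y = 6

General solution: y = 6 + Ce^(-x)
Applying y(0) = 2: C = 2 - 6 = -4
Particular solution: y = 6 - 4e^(-x)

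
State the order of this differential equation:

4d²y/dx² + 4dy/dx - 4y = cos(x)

The order is 2 (highest derivative is of order 2).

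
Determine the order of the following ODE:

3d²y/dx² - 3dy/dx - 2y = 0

The order is 2 (highest derivative is of order 2).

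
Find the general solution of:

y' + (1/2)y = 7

Using integrating factor method:

General solution: y = 14 + Ce^(-x/2)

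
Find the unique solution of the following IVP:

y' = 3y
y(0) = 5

General solution: y = Ce^(3x)
Applying IC y(0) = 5:
Particular solution: y = 5e^(3x)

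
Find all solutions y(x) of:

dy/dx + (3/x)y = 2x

Using integrating factor method:

General solution: y = (2/5)x^2 + Cx^(-3)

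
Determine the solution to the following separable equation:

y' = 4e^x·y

Separating variables and integrating:
ln|y| = 4e^x + C

General solution: y = Ce^(4e^x)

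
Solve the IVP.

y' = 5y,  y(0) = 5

General solution: y = Ce^(5x)
Applying IC y(0) = 5:
Particular solution: y = 5e^(5x)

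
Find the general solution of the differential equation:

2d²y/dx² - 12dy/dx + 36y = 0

Characteristic equation: 2r² - 12r + 36 = 0
Divide by 2: r² - 6r + 18 = 0
Roots: r = 3 ± 3i (complex conjugates)
General solution: y = e^(3x)(C₁cos(3x) + C₂sin(3x))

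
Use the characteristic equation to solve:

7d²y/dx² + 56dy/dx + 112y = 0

Characteristic equation: 7r² + 56r + 112 = 0
Divide by 7: r² + 8r + 16 = 0
Factored: (r + 4)² = 0
Repeated root: r = -4
General solution: y = (C₁ + C₂x)e^(-4x)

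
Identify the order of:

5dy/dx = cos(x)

The order is 1 (highest derivative is of order 1).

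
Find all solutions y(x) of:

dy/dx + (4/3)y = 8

Using integrating factor method:

General solution: y = 6 + Ce^(-4x/3)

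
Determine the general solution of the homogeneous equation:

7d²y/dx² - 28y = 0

Characteristic equation: 7r² - 28 = 0
Divide by 7: r² - 4 = 0
Roots: r = 2, -2 (distinct real)
General solution: y = C₁e^(2x) + C₂e^(-2x)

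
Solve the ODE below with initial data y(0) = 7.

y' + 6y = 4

General solution: y = 2/3 + Ce^(-6x)
Applying y(0) = 7: C = 7 - 2/3 = 19/3
Particular solution: y = 2/3 + (19/3)e^(-6x)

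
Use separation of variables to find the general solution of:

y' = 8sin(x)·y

Separating variables and integrating:
ln|y| = -8cos(x) + C

General solution: y = Ce^(-8cos(x))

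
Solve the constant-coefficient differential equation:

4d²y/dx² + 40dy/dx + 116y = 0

Characteristic equation: 4r² + 40r + 116 = 0
Divide by 4: r² + 10r + 29 = 0
Roots: r = -5 ± 2i (complex conjugates)
General solution: y = e^(-5x)(C₁cos(2x) + C₂sin(2x))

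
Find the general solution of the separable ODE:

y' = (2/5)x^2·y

Separating variables and integrating:
ln|y| = 2x^3/15 + C

General solution: y = Ce^(2x^3/15)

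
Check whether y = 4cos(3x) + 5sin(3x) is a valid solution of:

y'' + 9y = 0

Verification:
y'' = -36cos(3x) - 45sin(3x)
y'' + 9y = 0 ✓

Yes, it is a solution.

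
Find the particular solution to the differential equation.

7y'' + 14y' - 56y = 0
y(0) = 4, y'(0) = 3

General solution: y = C₁e^(2x) + C₂e^(-4x)
Applying ICs: C₁ = 19/6, C₂ = 5/6
Particular solution: y = (19/6)e^(2x) + (5/6)e^(-4x)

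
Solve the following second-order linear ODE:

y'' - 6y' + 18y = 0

Characteristic equation: r² - 6r + 18 = 0
Roots: r = 3 ± 3i (complex conjugates)
General solution: y = e^(3x)(C₁cos(3x) + C₂sin(3x))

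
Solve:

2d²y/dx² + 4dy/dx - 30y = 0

Characteristic equation: 2r² + 4r - 30 = 0
Divide by 2: r² + 2r - 15 = 0
Roots: r = 3, -5 (distinct real)
General solution: y = C₁e^(3x) + C₂e^(-5x)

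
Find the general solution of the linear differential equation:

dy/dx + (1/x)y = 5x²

Using integrating factor method:

General solution: y = (5/4)x^3 + C/x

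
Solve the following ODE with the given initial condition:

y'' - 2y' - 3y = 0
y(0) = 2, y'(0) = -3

General solution: y = C₁e^(3x) + C₂e^(-x)
Applying ICs: C₁ = -1/4, C₂ = 9/4
Particular solution: y = -(1/4)e^(3x) + (9/4)e^(-x)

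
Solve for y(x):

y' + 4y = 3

Using integrating factor method:

General solution: y = 3/4 + Ce^(-4x)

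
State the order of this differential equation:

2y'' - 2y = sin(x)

The order is 2 (highest derivative is of order 2).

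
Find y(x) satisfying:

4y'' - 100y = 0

Characteristic equation: 4r² - 100 = 0
Divide by 4: r² - 25 = 0
Roots: r = 5, -5 (distinct real)
General solution: y = C₁e^(5x) + C₂e^(-5x)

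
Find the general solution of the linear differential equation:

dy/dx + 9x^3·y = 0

Using integrating factor method:

General solution: y = Ce^(-9x^4/4)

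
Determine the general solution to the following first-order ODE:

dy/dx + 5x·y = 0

Using integrating factor method:

General solution: y = Ce^(-5x^2/2)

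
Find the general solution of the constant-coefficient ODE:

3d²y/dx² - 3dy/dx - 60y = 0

Characteristic equation: 3r² - 3r - 60 = 0
Divide by 3: r² - r - 20 = 0
Roots: r = 5, -4 (distinct real)
General solution: y = C₁e^(5x) + C₂e^(-4x)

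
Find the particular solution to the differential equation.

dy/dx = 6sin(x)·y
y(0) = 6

General solution: y = Ce^(-6cos(x))
Applying IC y(0) = 6:
Particular solution: y = 6e^(6(1-cos(x)))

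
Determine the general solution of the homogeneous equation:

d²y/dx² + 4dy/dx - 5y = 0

Characteristic equation: r² + 4r - 5 = 0
Roots: r = 1, -5 (distinct real)
General solution: y = C₁e^x + C₂e^(-5x)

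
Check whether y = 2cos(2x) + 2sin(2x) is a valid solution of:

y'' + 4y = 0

Verification:
y'' = -8cos(2x) - 8sin(2x)
y'' + 4y = 0 ✓

Yes, it is a solution.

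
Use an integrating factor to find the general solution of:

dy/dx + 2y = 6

Using integrating factor method:

General solution: y = 3 + Ce^(-2x)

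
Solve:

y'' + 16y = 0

Characteristic equation: r² + 16 = 0
Roots: r = ±4i (complex conjugates)
General solution: y = C₁cos(4x) + C₂sin(4x)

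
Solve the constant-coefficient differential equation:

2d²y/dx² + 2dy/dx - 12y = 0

Characteristic equation: 2r² + 2r - 12 = 0
Divide by 2: r² + r - 6 = 0
Roots: r = 2, -3 (distinct real)
General solution: y = C₁e^(2x) + C₂e^(-3x)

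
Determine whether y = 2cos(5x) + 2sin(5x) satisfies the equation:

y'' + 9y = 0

Verification:
y'' = -50cos(5x) - 50sin(5x)
y'' + 9y ≠ 0 (frequency mismatch: got 25 instead of 9)

No, it is not a solution.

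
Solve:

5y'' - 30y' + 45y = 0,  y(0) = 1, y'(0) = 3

General solution: y = (C₁ + C₂x)e^(3x)
Repeated root r = 3
Applying ICs: C₁ = 1, C₂ = 0
Particular solution: y = e^(3x)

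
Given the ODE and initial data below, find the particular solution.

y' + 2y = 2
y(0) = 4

General solution: y = 1 + Ce^(-2x)
Applying y(0) = 4: C = 4 - 1 = 3
Particular solution: y = 1 + 3e^(-2x)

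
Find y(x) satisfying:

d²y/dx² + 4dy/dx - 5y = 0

Characteristic equation: r² + 4r - 5 = 0
Roots: r = 1, -5 (distinct real)
General solution: y = C₁e^x + C₂e^(-5x)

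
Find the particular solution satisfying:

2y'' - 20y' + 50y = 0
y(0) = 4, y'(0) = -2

General solution: y = (C₁ + C₂x)e^(5x)
Repeated root r = 5
Applying ICs: C₁ = 4, C₂ = -22
Particular solution: y = (4 - 22x)e^(5x)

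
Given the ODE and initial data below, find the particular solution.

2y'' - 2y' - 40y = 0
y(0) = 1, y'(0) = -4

General solution: y = C₁e^(5x) + C₂e^(-4x)
Applying ICs: C₁ = 0, C₂ = 1
Particular solution: y = e^(-4x)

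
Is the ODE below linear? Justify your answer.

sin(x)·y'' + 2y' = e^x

Yes. Linear (y and its derivatives appear to the first power only, no products of y terms)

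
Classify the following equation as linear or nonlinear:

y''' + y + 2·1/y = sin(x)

Nonlinear (1/y term)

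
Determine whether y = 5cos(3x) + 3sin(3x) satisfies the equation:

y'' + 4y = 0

Verification:
y'' = -45cos(3x) - 27sin(3x)
y'' + 4y ≠ 0 (frequency mismatch: got 9 instead of 4)

No, it is not a solution.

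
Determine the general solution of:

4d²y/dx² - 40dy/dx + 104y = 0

Characteristic equation: 4r² - 40r + 104 = 0
Divide by 4: r² - 10r + 26 = 0
Roots: r = 5 ± i (complex conjugates)
General solution: y = e^(5x)(C₁cos(x) + C₂sin(x))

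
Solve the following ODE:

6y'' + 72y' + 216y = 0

Characteristic equation: 6r² + 72r + 216 = 0
Divide by 6: r² + 12r + 36 = 0
Factored: (r + 6)² = 0
Repeated root: r = -6
General solution: y = (C₁ + C₂x)e^(-6x)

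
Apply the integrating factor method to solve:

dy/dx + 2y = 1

Using integrating factor method:

General solution: y = 1/2 + Ce^(-2x)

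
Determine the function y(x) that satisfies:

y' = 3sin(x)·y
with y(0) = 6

General solution: y = Ce^(-3cos(x))
Applying IC y(0) = 6:
Particular solution: y = 6e^(3(1-cos(x)))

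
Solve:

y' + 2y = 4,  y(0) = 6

General solution: y = 2 + Ce^(-2x)
Applying y(0) = 6: C = 6 - 2 = 4
Particular solution: y = 2 + 4e^(-2x)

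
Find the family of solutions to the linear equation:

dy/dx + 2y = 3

Using integrating factor method:

General solution: y = 3/2 + Ce^(-2x)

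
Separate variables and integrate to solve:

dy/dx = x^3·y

Separating variables and integrating:
ln|y| = x^4/4 + C

General solution: y = Ce^(x^4/4)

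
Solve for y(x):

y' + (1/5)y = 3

Using integrating factor method:

General solution: y = 15 + Ce^(-x/5)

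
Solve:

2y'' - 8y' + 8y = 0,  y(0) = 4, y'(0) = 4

General solution: y = (C₁ + C₂x)e^(2x)
Repeated root r = 2
Applying ICs: C₁ = 4, C₂ = -4
Particular solution: y = (4 - 4x)e^(2x)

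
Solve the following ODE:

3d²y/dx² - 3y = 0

Characteristic equation: 3r² - 3 = 0
Divide by 3: r² - 1 = 0
Roots: r = 1, -1 (distinct real)
General solution: y = C₁e^x + C₂e^(-x)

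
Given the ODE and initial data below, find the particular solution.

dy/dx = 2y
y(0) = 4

General solution: y = Ce^(2x)
Applying IC y(0) = 4:
Particular solution: y = 4e^(2x)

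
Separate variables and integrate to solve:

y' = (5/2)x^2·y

Separating variables and integrating:
ln|y| = 5x^3/6 + C

General solution: y = Ce^(5x^3/6)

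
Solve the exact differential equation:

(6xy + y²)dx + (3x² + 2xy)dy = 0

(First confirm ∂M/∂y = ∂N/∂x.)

Verify exactness: ∂M/∂y = ∂N/∂x ✓
Find F(x,y) such that ∂F/∂x = M, ∂F/∂y = N
Solution: 3x²y + xy² = C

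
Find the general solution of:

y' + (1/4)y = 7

Using integrating factor method:

General solution: y = 28 + Ce^(-x/4)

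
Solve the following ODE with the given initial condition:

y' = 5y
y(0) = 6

General solution: y = Ce^(5x)
Applying IC y(0) = 6:
Particular solution: y = 6e^(5x)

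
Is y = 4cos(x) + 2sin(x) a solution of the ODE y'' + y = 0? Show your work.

Verification:
y'' = -4cos(x) - 2sin(x)
y'' + y = 0 ✓

Yes, it is a solution.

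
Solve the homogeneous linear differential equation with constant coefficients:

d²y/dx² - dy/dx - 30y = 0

Characteristic equation: r² - r - 30 = 0
Roots: r = 6, -5 (distinct real)
General solution: y = C₁e^(6x) + C₂e^(-5x)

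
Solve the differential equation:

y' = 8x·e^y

Separating variables and integrating:
-e^(-y) = 4x² + C

General solution: y = -ln(C - 4x²)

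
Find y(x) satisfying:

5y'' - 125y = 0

Characteristic equation: 5r² - 125 = 0
Divide by 5: r² - 25 = 0
Roots: r = 5, -5 (distinct real)
General solution: y = C₁e^(5x) + C₂e^(-5x)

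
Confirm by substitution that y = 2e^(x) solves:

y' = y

Verification:
y = 2e^(x)
y' = 2e^(x)
y = 2e^(x)
y' = y ✓

Yes, it is a solution.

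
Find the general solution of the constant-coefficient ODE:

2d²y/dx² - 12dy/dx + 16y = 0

Characteristic equation: 2r² - 12r + 16 = 0
Divide by 2: r² - 6r + 8 = 0
Roots: r = 4, 2 (distinct real)
General solution: y = C₁e^(4x) + C₂e^(2x)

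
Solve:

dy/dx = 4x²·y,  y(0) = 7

General solution: y = Ce^(4x³/3)
Applying IC y(0) = 7:
Particular solution: y = 7e^(4x³/3)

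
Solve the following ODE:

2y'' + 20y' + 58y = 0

Characteristic equation: 2r² + 20r + 58 = 0
Divide by 2: r² + 10r + 29 = 0
Roots: r = -5 ± 2i (complex conjugates)
General solution: y = e^(-5x)(C₁cos(2x) + C₂sin(2x))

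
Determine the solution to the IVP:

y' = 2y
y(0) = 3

General solution: y = Ce^(2x)
Applying IC y(0) = 3:
Particular solution: y = 3e^(2x)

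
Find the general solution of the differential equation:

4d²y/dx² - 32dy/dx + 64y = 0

Characteristic equation: 4r² - 32r + 64 = 0
Divide by 4: r² - 8r + 16 = 0
Factored: (r - 4)² = 0
Repeated root: r = 4
General solution: y = (C₁ + C₂x)e^(4x)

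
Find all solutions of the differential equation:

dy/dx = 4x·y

Separating variables and integrating:
ln|y| = 2x^2 + C

General solution: y = Ce^(2x^2)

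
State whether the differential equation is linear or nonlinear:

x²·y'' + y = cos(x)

Linear (y and its derivatives appear to the first power only, no products of y terms)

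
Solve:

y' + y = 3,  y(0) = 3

General solution: y = 3 + Ce^(-x)
Applying y(0) = 3: C = 3 - 3 = 0
Particular solution: y = 3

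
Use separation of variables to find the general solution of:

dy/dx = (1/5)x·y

Separating variables and integrating:
ln|y| = x^2/10 + C

General solution: y = Ce^(x^2/10)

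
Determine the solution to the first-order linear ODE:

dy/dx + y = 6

Using integrating factor method:

General solution: y = 6 + Ce^(-x)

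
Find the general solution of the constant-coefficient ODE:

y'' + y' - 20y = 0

Characteristic equation: r² + r - 20 = 0
Roots: r = 4, -5 (distinct real)
General solution: y = C₁e^(4x) + C₂e^(-5x)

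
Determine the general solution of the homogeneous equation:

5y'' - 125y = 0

Characteristic equation: 5r² - 125 = 0
Divide by 5: r² - 25 = 0
Roots: r = 5, -5 (distinct real)
General solution: y = C₁e^(5x) + C₂e^(-5x)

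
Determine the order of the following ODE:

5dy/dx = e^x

The order is 1 (highest derivative is of order 1).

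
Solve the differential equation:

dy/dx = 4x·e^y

Separating variables and integrating:
-e^(-y) = 2x² + C

General solution: y = -ln(C - 2x²)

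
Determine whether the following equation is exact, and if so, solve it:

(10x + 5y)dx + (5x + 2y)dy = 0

Verify exactness: ∂M/∂y = ∂N/∂x ✓
Find F(x,y) such that ∂F/∂x = M, ∂F/∂y = N
Solution: 5x² + 5xy + y² = C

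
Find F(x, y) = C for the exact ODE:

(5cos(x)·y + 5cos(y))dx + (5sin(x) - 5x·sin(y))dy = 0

Verify exactness: ∂M/∂y = ∂N/∂x ✓
Find F(x,y) such that ∂F/∂x = M, ∂F/∂y = N
Solution: 5sin(x)·y + 5x·cos(y) = C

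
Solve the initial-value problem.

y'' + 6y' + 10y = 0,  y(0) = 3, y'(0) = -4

General solution: y = e^(-3x)(C₁cos(x) + C₂sin(x))
Complex roots r = -3 ± i
Applying ICs: C₁ = 3, C₂ = 5
Particular solution: y = e^(-3x)(3cos(x) + 5sin(x))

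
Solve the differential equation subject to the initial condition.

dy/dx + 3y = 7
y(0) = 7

General solution: y = 7/3 + Ce^(-3x)
Applying y(0) = 7: C = 7 - 7/3 = 14/3
Particular solution: y = 7/3 + (14/3)e^(-3x)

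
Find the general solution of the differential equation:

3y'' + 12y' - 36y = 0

Characteristic equation: 3r² + 12r - 36 = 0
Divide by 3: r² + 4r - 12 = 0
Roots: r = 2, -6 (distinct real)
General solution: y = C₁e^(2x) + C₂e^(-6x)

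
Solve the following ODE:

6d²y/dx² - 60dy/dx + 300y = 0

Characteristic equation: 6r² - 60r + 300 = 0
Divide by 6: r² - 10r + 50 = 0
Roots: r = 5 ± 5i (complex conjugates)
General solution: y = e^(5x)(C₁cos(5x) + C₂sin(5x))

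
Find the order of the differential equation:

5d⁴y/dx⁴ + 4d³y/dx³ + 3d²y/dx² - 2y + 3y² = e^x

The order is 4 (highest derivative is of order 4).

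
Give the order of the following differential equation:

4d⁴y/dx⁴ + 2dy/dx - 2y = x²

The order is 4 (highest derivative is of order 4).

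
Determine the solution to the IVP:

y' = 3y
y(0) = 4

General solution: y = Ce^(3x)
Applying IC y(0) = 4:
Particular solution: y = 4e^(3x)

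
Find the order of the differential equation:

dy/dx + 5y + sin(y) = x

The order is 1 (highest derivative is of order 1).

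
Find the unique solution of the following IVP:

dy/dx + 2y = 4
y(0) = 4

General solution: y = 2 + Ce^(-2x)
Applying y(0) = 4: C = 4 - 2 = 2
Particular solution: y = 2 + 2e^(-2x)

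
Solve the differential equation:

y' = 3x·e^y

Separating variables and integrating:
-e^(-y) = 3x²/2 + C

General solution: y = -ln(C - 3x²/2)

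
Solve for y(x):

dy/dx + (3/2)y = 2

Using integrating factor method:

General solution: y = 4/3 + Ce^(-3x/2)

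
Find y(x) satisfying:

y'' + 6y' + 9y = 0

Characteristic equation: r² + 6r + 9 = 0
Factored: (r + 3)² = 0
Repeated root: r = -3
General solution: y = (C₁ + C₂x)e^(-3x)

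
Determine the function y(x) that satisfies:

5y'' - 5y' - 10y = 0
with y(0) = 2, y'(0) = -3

General solution: y = C₁e^(2x) + C₂e^(-x)
Applying ICs: C₁ = -1/3, C₂ = 7/3
Particular solution: y = -(1/3)e^(2x) + (7/3)e^(-x)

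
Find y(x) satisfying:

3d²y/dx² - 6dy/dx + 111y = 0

Characteristic equation: 3r² - 6r + 111 = 0
Divide by 3: r² - 2r + 37 = 0
Roots: r = 1 ± 6i (complex conjugates)
General solution: y = e^x(C₁cos(6x) + C₂sin(6x))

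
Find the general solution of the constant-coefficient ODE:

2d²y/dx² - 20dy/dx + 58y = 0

Characteristic equation: 2r² - 20r + 58 = 0
Divide by 2: r² - 10r + 29 = 0
Roots: r = 5 ± 2i (complex conjugates)
General solution: y = e^(5x)(C₁cos(2x) + C₂sin(2x))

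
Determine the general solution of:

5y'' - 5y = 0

Characteristic equation: 5r² - 5 = 0
Divide by 5: r² - 1 = 0
Roots: r = 1, -1 (distinct real)
General solution: y = C₁e^x + C₂e^(-x)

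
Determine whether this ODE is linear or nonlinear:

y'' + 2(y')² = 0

Nonlinear ((y')² term)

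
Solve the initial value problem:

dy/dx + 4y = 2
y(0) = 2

General solution: y = 1/2 + Ce^(-4x)
Applying y(0) = 2: C = 2 - 1/2 = 3/2
Particular solution: y = 1/2 + (3/2)e^(-4x)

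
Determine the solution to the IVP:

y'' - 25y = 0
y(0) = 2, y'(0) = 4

General solution: y = C₁e^(5x) + C₂e^(-5x)
Applying ICs: C₁ = 7/5, C₂ = 3/5
Particular solution: y = (7/5)e^(5x) + (3/5)e^(-5x)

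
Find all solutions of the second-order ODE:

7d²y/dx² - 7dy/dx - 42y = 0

Characteristic equation: 7r² - 7r - 42 = 0
Divide by 7: r² - r - 6 = 0
Roots: r = 3, -2 (distinct real)
General solution: y = C₁e^(3x) + C₂e^(-2x)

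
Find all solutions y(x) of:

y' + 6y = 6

Using integrating factor method:

General solution: y = 1 + Ce^(-6x)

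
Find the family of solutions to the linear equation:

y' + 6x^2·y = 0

Using integrating factor method:

General solution: y = Ce^(-2x^3)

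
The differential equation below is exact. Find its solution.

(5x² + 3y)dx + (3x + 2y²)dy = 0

Verify exactness: ∂M/∂y = ∂N/∂x ✓
Find F(x,y) such that ∂F/∂x = M, ∂F/∂y = N
Solution: 5x³/3 + 3xy + 2y³/3 = C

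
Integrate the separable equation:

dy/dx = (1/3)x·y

Separating variables and integrating:
ln|y| = x^2/6 + C

General solution: y = Ce^(x^2/6)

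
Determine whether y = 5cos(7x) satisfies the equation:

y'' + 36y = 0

Verification:
y'' = -245cos(7x)
y'' + 36y ≠ 0 (frequency mismatch: got 49 instead of 36)

No, it is not a solution.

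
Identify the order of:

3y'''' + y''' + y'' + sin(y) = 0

The order is 4 (highest derivative is of order 4).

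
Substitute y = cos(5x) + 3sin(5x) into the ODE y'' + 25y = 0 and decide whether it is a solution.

Verification:
y'' = -25cos(5x) - 75sin(5x)
y'' + 25y = 0 ✓

Yes, it is a solution.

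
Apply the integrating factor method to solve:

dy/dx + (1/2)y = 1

Using integrating factor method:

General solution: y = 2 + Ce^(-x/2)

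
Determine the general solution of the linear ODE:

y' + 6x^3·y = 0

Using integrating factor method:

General solution: y = Ce^(-3x^4/2)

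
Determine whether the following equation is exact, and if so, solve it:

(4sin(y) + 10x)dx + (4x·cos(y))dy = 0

Verify exactness: ∂M/∂y = ∂N/∂x ✓
Find F(x,y) such that ∂F/∂x = M, ∂F/∂y = N
Solution: 4x·sin(y) + 5x² = C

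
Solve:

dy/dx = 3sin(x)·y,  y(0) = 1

General solution: y = Ce^(-3cos(x))
Applying IC y(0) = 1:
Particular solution: y = e^(3(1-cos(x)))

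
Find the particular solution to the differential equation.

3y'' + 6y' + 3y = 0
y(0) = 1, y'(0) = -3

General solution: y = (C₁ + C₂x)e^(-x)
Repeated root r = -1
Applying ICs: C₁ = 1, C₂ = -2
Particular solution: y = (1 - 2x)e^(-x)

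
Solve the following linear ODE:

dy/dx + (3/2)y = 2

Using integrating factor method:

General solution: y = 4/3 + Ce^(-3x/2)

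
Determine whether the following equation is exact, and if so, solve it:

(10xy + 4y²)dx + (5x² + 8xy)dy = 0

Verify exactness: ∂M/∂y = ∂N/∂x ✓
Find F(x,y) such that ∂F/∂x = M, ∂F/∂y = N
Solution: 5x²y + 4xy² = C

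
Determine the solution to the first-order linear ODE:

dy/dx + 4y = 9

Using integrating factor method:

General solution: y = 9/4 + Ce^(-4x)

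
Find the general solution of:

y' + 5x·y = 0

Using integrating factor method:

General solution: y = Ce^(-5x^2/2)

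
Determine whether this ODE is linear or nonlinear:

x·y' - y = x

Linear (y and its derivatives appear to the first power only, no products of y terms)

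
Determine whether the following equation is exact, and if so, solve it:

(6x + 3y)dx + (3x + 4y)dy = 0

Verify exactness: ∂M/∂y = ∂N/∂x ✓
Find F(x,y) such that ∂F/∂x = M, ∂F/∂y = N
Solution: 3x² + 3xy + 2y² = C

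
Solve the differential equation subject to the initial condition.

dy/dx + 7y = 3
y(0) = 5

General solution: y = 3/7 + Ce^(-7x)
Applying y(0) = 5: C = 5 - 3/7 = 32/7
Particular solution: y = 3/7 + (32/7)e^(-7x)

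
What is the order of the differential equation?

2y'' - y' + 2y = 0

The order is 2 (highest derivative is of order 2).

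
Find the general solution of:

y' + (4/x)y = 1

Using integrating factor method:

General solution: y = (1/5)x + Cx^(-4)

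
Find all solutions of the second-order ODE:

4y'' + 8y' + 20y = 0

Characteristic equation: 4r² + 8r + 20 = 0
Divide by 4: r² + 2r + 5 = 0
Roots: r = -1 ± 2i (complex conjugates)
General solution: y = e^(-x)(C₁cos(2x) + C₂sin(2x))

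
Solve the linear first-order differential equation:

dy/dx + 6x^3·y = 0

Using integrating factor method:

General solution: y = Ce^(-3x^4/2)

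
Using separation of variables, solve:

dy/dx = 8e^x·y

Separating variables and integrating:
ln|y| = 8e^x + C

General solution: y = Ce^(8e^x)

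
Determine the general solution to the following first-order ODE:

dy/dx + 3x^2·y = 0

Using integrating factor method:

General solution: y = Ce^(-x^3)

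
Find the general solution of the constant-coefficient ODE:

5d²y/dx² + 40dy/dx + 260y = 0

Characteristic equation: 5r² + 40r + 260 = 0
Divide by 5: r² + 8r + 52 = 0
Roots: r = -4 ± 6i (complex conjugates)
General solution: y = e^(-4x)(C₁cos(6x) + C₂sin(6x))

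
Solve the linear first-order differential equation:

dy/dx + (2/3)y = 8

Using integrating factor method:

General solution: y = 12 + Ce^(-2x/3)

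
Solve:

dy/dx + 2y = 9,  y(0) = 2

General solution: y = 9/2 + Ce^(-2x)
Applying y(0) = 2: C = 2 - 9/2 = -5/2
Particular solution: y = 9/2 - (5/2)e^(-2x)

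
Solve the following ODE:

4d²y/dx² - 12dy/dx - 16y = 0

Characteristic equation: 4r² - 12r - 16 = 0
Divide by 4: r² - 3r - 4 = 0
Roots: r = 4, -1 (distinct real)
General solution: y = C₁e^(4x) + C₂e^(-x)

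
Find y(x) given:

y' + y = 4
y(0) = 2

General solution: y = 4 + Ce^(-x)
Applying y(0) = 2: C = 2 - 4 = -2
Particular solution: y = 4 - 2e^(-x)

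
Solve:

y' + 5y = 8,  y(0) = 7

General solution: y = 8/5 + Ce^(-5x)
Applying y(0) = 7: C = 7 - 8/5 = 27/5
Particular solution: y = 8/5 + (27/5)e^(-5x)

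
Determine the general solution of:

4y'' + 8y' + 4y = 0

Characteristic equation: 4r² + 8r + 4 = 0
Divide by 4: r² + 2r + 1 = 0
Factored: (r + 1)² = 0
Repeated root: r = -1
General solution: y = (C₁ + C₂x)e^(-x)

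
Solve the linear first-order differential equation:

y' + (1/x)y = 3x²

Using integrating factor method:

General solution: y = (3/4)x^3 + C/x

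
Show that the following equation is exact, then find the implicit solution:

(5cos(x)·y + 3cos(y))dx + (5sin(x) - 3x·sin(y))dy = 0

Verify exactness: ∂M/∂y = ∂N/∂x ✓
Find F(x,y) such that ∂F/∂x = M, ∂F/∂y = N
Solution: 5sin(x)·y + 3x·cos(y) = C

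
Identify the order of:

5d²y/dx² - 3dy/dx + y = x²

The order is 2 (highest derivative is of order 2).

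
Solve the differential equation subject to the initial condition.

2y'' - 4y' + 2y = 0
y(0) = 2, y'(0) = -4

General solution: y = (C₁ + C₂x)e^x
Repeated root r = 1
Applying ICs: C₁ = 2, C₂ = -6
Particular solution: y = (2 - 6x)e^x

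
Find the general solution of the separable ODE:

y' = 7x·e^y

Separating variables and integrating:
-e^(-y) = 7x²/2 + C

General solution: y = -ln(C - 7x²/2)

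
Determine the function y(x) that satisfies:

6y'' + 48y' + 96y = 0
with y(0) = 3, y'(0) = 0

General solution: y = (C₁ + C₂x)e^(-4x)
Repeated root r = -4
Applying ICs: C₁ = 3, C₂ = 12
Particular solution: y = (3 + 12x)e^(-4x)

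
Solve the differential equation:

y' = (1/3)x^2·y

Separating variables and integrating:
ln|y| = x^3/9 + C

General solution: y = Ce^(x^3/9)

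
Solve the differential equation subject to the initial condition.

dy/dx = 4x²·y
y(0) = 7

General solution: y = Ce^(4x³/3)
Applying IC y(0) = 7:
Particular solution: y = 7e^(4x³/3)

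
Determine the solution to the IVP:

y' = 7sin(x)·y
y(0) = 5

General solution: y = Ce^(-7cos(x))
Applying IC y(0) = 5:
Particular solution: y = 5e^(7(1-cos(x)))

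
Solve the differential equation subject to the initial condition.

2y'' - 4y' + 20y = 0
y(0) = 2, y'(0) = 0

General solution: y = e^x(C₁cos(3x) + C₂sin(3x))
Complex roots r = 1 ± 3i
Applying ICs: C₁ = 2, C₂ = -2/3
Particular solution: y = e^x(2cos(3x) - (2/3)sin(3x))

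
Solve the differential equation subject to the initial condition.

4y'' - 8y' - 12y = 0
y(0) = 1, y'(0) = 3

General solution: y = C₁e^(3x) + C₂e^(-x)
Applying ICs: C₁ = 1, C₂ = 0
Particular solution: y = e^(3x)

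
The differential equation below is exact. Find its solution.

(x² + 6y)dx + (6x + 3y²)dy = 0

Verify exactness: ∂M/∂y = ∂N/∂x ✓
Find F(x,y) such that ∂F/∂x = M, ∂F/∂y = N
Solution: x³/3 + 6xy + y³ = C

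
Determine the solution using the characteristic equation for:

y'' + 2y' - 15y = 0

Characteristic equation: r² + 2r - 15 = 0
Roots: r = 3, -5 (distinct real)
General solution: y = C₁e^(3x) + C₂e^(-5x)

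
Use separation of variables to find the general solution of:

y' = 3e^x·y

Separating variables and integrating:
ln|y| = 3e^x + C

General solution: y = Ce^(3e^x)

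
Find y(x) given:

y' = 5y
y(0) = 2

General solution: y = Ce^(5x)
Applying IC y(0) = 2:
Particular solution: y = 2e^(5x)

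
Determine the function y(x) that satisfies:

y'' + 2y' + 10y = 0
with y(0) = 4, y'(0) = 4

General solution: y = e^(-x)(C₁cos(3x) + C₂sin(3x))
Complex roots r = -1 ± 3i
Applying ICs: C₁ = 4, C₂ = 8/3
Particular solution: y = e^(-x)(4cos(3x) + (8/3)sin(3x))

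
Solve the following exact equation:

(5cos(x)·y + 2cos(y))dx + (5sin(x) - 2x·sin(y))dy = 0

Verify exactness: ∂M/∂y = ∂N/∂x ✓
Find F(x,y) such that ∂F/∂x = M, ∂F/∂y = N
Solution: 5sin(x)·y + 2x·cos(y) = C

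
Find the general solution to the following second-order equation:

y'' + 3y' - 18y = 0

Characteristic equation: r² + 3r - 18 = 0
Roots: r = 3, -6 (distinct real)
General solution: y = C₁e^(3x) + C₂e^(-6x)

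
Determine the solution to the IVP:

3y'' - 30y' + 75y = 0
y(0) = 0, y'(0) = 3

General solution: y = (C₁ + C₂x)e^(5x)
Repeated root r = 5
Applying ICs: C₁ = 0, C₂ = 3
Particular solution: y = 3xe^(5x)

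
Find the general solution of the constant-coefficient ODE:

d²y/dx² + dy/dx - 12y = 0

Characteristic equation: r² + r - 12 = 0
Roots: r = 3, -4 (distinct real)
General solution: y = C₁e^(3x) + C₂e^(-4x)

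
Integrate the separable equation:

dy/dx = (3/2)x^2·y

Separating variables and integrating:
ln|y| = x^3/2 + C

General solution: y = Ce^(x^3/2)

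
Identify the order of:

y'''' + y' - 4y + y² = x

The order is 4 (highest derivative is of order 4).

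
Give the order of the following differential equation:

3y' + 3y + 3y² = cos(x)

The order is 1 (highest derivative is of order 1).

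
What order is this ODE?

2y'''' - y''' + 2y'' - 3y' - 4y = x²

The order is 4 (highest derivative is of order 4).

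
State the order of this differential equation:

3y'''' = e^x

The order is 4 (highest derivative is of order 4).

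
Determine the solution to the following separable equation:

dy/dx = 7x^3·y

Separating variables and integrating:
ln|y| = 7x^4/4 + C

General solution: y = Ce^(7x^4/4)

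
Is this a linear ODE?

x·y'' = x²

Yes. Linear (y and its derivatives appear to the first power only, no products of y terms)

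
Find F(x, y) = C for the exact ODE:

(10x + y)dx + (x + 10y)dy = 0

Verify exactness: ∂M/∂y = ∂N/∂x ✓
Find F(x,y) such that ∂F/∂x = M, ∂F/∂y = N
Solution: 5x² + xy + 5y² = C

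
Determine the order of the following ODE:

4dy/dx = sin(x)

The order is 1 (highest derivative is of order 1).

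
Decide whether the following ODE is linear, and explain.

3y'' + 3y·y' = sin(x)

Nonlinear (product y·y')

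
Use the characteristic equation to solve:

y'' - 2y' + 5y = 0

Characteristic equation: r² - 2r + 5 = 0
Roots: r = 1 ± 2i (complex conjugates)
General solution: y = e^x(C₁cos(2x) + C₂sin(2x))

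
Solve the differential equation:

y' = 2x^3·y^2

Separating variables and integrating:
-1/y = x^4/2 + C

General solution: y^-1 = (-1/2)x^4 + C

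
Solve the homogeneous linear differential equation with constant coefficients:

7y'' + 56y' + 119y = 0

Characteristic equation: 7r² + 56r + 119 = 0
Divide by 7: r² + 8r + 17 = 0
Roots: r = -4 ± i (complex conjugates)
General solution: y = e^(-4x)(C₁cos(x) + C₂sin(x))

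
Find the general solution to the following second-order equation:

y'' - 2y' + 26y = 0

Characteristic equation: r² - 2r + 26 = 0
Roots: r = 1 ± 5i (complex conjugates)
General solution: y = e^x(C₁cos(5x) + C₂sin(5x))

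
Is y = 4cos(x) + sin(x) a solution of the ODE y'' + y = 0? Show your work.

Verification:
y'' = -4cos(x) - sin(x)
y'' + y = 0 ✓

Yes, it is a solution.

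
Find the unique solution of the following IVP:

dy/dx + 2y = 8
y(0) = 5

General solution: y = 4 + Ce^(-2x)
Applying y(0) = 5: C = 5 - 4 = 1
Particular solution: y = 4 + e^(-2x)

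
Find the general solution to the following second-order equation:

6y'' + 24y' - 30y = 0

Characteristic equation: 6r² + 24r - 30 = 0
Divide by 6: r² + 4r - 5 = 0
Roots: r = 1, -5 (distinct real)
General solution: y = C₁e^x + C₂e^(-5x)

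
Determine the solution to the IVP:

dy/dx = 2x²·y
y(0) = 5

General solution: y = Ce^(2x³/3)
Applying IC y(0) = 5:
Particular solution: y = 5e^(2x³/3)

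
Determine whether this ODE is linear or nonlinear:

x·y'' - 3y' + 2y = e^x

Linear (y and its derivatives appear to the first power only, no products of y terms)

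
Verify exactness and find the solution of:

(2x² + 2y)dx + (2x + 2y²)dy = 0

Verify exactness: ∂M/∂y = ∂N/∂x ✓
Find F(x,y) such that ∂F/∂x = M, ∂F/∂y = N
Solution: 2x³/3 + 2xy + 2y³/3 = C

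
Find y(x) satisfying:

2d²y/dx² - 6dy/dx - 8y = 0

Characteristic equation: 2r² - 6r - 8 = 0
Divide by 2: r² - 3r - 4 = 0
Roots: r = 4, -1 (distinct real)
General solution: y = C₁e^(4x) + C₂e^(-x)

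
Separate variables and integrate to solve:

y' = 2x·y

Separating variables and integrating:
ln|y| = x^2 + C

General solution: y = Ce^(x^2)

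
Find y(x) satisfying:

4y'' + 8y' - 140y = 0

Characteristic equation: 4r² + 8r - 140 = 0
Divide by 4: r² + 2r - 35 = 0
Roots: r = 5, -7 (distinct real)
General solution: y = C₁e^(5x) + C₂e^(-7x)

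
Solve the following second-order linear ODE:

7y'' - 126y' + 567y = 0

Characteristic equation: 7r² - 126r + 567 = 0
Divide by 7: r² - 18r + 81 = 0
Factored: (r - 9)² = 0
Repeated root: r = 9
General solution: y = (C₁ + C₂x)e^(9x)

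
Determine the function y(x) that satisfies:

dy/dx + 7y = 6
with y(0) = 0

General solution: y = 6/7 + Ce^(-7x)
Applying y(0) = 0: C = 0 - 6/7 = -6/7
Particular solution: y = 6/7 - (6/7)e^(-7x)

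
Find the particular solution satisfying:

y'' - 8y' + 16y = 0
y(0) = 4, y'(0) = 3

General solution: y = (C₁ + C₂x)e^(4x)
Repeated root r = 4
Applying ICs: C₁ = 4, C₂ = -13
Particular solution: y = (4 - 13x)e^(4x)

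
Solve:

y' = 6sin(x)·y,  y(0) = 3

General solution: y = Ce^(-6cos(x))
Applying IC y(0) = 3:
Particular solution: y = 3e^(6(1-cos(x)))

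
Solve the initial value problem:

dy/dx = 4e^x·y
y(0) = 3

General solution: y = Ce^(4e^x)
Applying IC y(0) = 3:
Particular solution: y = 3e^(4(e^x - 1))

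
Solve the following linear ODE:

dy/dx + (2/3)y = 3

Using integrating factor method:

General solution: y = 9/2 + Ce^(-2x/3)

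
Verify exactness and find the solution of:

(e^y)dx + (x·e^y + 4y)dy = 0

Verify exactness: ∂M/∂y = ∂N/∂x ✓
Find F(x,y) such that ∂F/∂x = M, ∂F/∂y = N
Solution: x·e^y + 2y² = C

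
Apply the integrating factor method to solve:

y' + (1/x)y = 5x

Using integrating factor method:

General solution: y = (5/3)x^2 + C/x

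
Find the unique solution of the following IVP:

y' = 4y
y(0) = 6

General solution: y = Ce^(4x)
Applying IC y(0) = 6:
Particular solution: y = 6e^(4x)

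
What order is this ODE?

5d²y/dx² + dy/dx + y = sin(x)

The order is 2 (highest derivative is of order 2).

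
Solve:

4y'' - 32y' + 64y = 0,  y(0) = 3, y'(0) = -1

General solution: y = (C₁ + C₂x)e^(4x)
Repeated root r = 4
Applying ICs: C₁ = 3, C₂ = -13
Particular solution: y = (3 - 13x)e^(4x)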